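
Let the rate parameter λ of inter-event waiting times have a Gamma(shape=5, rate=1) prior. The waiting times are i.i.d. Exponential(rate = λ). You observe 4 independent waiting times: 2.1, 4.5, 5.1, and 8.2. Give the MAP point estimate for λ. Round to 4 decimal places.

The Exponential(rate=λ) likelihood is ∝ λ^n e^(−λΣtᵢ). Here n = 4 and Σtᵢ = 2.1 + 4.5 + 5.1 + 8.2 = 19.9.
Posterior ∝ λ^4e^(−1λ) · λ^4e^(−19.9λ) = λ^8e^(−20.9λ), i.e. Gamma(9, 20.9).
Mode = (a−1)/b = 8/20.9 ≈ 0.3828.

λ̂_MAP = 0.3828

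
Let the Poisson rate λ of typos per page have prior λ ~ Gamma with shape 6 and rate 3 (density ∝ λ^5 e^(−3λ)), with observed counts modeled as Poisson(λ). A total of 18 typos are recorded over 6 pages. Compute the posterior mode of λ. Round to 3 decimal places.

Σxᵢ = 18, n = 6.
Posterior ∝ λ^5e^(−3λ) · λ^18e^(−6λ) = λ^23e^(−9λ), i.e. Gamma(shape=24, rate=9).
The mode of a Gamma(a, b) with a ≥ 1 (shape–rate) is (a−1)/b = 23/9 ≈ 2.556.

λ̂_MAP = 2.556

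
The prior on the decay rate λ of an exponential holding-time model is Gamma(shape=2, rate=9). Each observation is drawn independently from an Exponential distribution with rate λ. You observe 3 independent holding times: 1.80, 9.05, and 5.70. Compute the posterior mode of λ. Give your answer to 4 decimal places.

λ̂_MAP = 0.1566

The Exponential(rate=λ) likelihood is ∝ λ^n e^(−λΣtᵢ). Here n = 3 and Σtᵢ = 1.80 + 9.05 + 5.70 = 16.55.
Posterior ∝ λe^(−9λ) · λ^3e^(−16.55λ) = λ^4e^(−25.55λ), i.e. Gamma(5, 25.55).
Mode = (a−1)/b = 4/25.55 ≈ 0.1566.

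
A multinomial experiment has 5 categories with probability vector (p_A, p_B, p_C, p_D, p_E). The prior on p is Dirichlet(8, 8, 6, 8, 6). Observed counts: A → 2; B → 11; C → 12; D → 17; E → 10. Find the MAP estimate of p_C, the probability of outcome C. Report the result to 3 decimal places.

The posterior is Dirichlet(αᵢ + nᵢ) = Dirichlet(10, 19, 18, 25, 16).
For a Dirichlet(a₁,…,a_K) with all aᵢ > 1, the mode has j-th component (aⱼ − 1)/(Σaᵢ − K).
Here Σaᵢ = 88 and K = 5, so p_C = (18 − 1)/(88 − 5) = 17/83 ≈ 0.205.

MAP estimate of p_C = 0.205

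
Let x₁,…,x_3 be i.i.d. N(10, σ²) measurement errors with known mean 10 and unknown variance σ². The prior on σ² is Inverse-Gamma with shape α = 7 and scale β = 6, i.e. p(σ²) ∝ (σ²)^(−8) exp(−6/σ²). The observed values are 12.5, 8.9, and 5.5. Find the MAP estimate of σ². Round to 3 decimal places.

σ̂²_MAP = 2.090

Sum of squared deviations about the known mean: SS = (12.5−10)² + (8.9−10)² + (5.5−10)² = 27.71.
The Normal likelihood contributes (σ²)^(−n/2) exp(−SS/(2σ²)), so the posterior is Inverse-Gamma(α + n/2, β + SS/2) = Inverse-Gamma(8.5, 19.855).
The mode of Inverse-Gamma(a, b) is b/(a+1) = 19.855/9.5 ≈ 2.090.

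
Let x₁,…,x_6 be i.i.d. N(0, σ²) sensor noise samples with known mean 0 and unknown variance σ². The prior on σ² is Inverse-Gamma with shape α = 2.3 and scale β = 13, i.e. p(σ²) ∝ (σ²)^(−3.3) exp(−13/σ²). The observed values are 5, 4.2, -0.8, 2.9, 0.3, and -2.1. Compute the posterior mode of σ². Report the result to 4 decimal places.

σ̂²_MAP = 6.5230

Sum of squared deviations about the known mean: SS = (5−0)² + (4.2−0)² + (-0.8−0)² + (2.9−0)² + (0.3−0)² + (-2.1−0)² = 56.19.
The Normal likelihood contributes (σ²)^(−n/2) exp(−SS/(2σ²)), so the posterior is Inverse-Gamma(α + n/2, β + SS/2) = Inverse-Gamma(5.3, 41.095).
The mode of Inverse-Gamma(a, b) is b/(a+1) = 41.095/6.3 ≈ 6.5230.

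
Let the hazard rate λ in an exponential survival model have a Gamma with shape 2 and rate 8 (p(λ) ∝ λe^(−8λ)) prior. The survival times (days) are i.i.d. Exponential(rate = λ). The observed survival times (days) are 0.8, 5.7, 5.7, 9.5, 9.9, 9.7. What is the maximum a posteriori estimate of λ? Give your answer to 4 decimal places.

The Exponential(rate=λ) likelihood is ∝ λ^n e^(−λΣtᵢ). Here n = 6 and Σtᵢ = 0.8 + 5.7 + 5.7 + 9.5 + 9.9 + 9.7 = 41.3.
Posterior ∝ λe^(−8λ) · λ^6e^(−41.3λ) = λ^7e^(−49.3λ), i.e. Gamma(8, 49.3).
Mode = (a−1)/b = 7/49.3 ≈ 0.1420.

λ̂_MAP = 0.1420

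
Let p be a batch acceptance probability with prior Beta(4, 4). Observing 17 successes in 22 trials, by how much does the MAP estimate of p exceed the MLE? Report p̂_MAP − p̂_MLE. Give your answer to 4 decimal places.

Posterior is Beta(21, 9); MAP = (21−1)/(30−2) = 20/28 ≈ 0.71429.
MLE ignores the prior: p̂_MLE = k/n = 17/22 ≈ 0.77273.
Difference = 20/28 − 17/22 = -9/154 ≈ -0.0584.

MAP − MLE = -0.0584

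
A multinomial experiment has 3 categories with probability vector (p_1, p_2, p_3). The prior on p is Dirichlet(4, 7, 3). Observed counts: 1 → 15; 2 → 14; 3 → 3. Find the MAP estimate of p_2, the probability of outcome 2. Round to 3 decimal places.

The posterior is Dirichlet(αᵢ + nᵢ) = Dirichlet(19, 21, 6).
For a Dirichlet(a₁,…,a_K) with all aᵢ > 1, the mode has j-th component (aⱼ − 1)/(Σaᵢ − K).
Here Σaᵢ = 46 and K = 3, so p_2 = (21 − 1)/(46 − 3) = 20/43 ≈ 0.465.

MAP estimate: 0.465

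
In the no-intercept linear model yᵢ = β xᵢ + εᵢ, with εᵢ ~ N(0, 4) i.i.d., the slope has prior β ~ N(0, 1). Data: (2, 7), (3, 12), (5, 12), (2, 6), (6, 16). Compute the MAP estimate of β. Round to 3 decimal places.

β̂_MAP = 2.659

log p(β | y) = −Σ(yᵢ − βxᵢ)²/(2·4) − β²/(2·1) + const.
Setting the derivative to zero: Σxᵢ(yᵢ − βxᵢ)/4 − β/1 = 0, so β = Σxᵢyᵢ / (Σxᵢ² + σ²/τ²).
Σxᵢyᵢ = 2·7 + 3·12 + 5·12 + 2·6 + 6·16 = 218; Σxᵢ² = 78; σ²/τ² = 4.
β̂_MAP = 218 / (78 + 4) = 218/82 ≈ 2.659.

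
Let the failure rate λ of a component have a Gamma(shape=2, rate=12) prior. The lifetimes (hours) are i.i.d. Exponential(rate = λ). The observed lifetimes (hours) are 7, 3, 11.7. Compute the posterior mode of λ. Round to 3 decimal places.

λ̂_MAP = 0.119

The Exponential(rate=λ) likelihood is ∝ λ^n e^(−λΣtᵢ). Here n = 3 and Σtᵢ = 7 + 3 + 11.7 = 21.7.
Posterior ∝ λe^(−12λ) · λ^3e^(−21.7λ) = λ^4e^(−33.7λ), i.e. Gamma(5, 33.7).
Mode = (a−1)/b = 4/33.7 ≈ 0.119.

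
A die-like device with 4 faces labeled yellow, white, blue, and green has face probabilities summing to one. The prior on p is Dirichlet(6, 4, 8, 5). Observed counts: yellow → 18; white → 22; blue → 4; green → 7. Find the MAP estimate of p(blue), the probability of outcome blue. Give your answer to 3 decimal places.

The posterior is Dirichlet(αᵢ + nᵢ) = Dirichlet(24, 26, 12, 12).
For a Dirichlet(a₁,…,a_K) with all aᵢ > 1, the mode has j-th component (aⱼ − 1)/(Σaᵢ − K).
Here Σaᵢ = 74 and K = 4, so p(blue) = (12 − 1)/(74 − 4) = 11/70 ≈ 0.157.

MAP estimate of p(blue) = 0.157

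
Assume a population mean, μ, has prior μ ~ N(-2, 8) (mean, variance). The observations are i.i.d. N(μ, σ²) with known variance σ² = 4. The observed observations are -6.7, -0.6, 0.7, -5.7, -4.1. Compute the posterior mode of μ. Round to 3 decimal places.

μ̂_MAP = -3.164

n = 5; x̄ = ((-6.7) + (-0.6) + 0.7 + (-5.7) + (-4.1))/5 = -16.4/5 = -3.28.
For a Normal prior and Normal likelihood with known variance, the posterior is Normal; its mode equals its mean, the precision-weighted average.
Prior precision 1/σ₀² = 1/8 = 0.125; data precision n/σ² = 5/4 = 1.25.
μ̂ = (0.125·(-2) + 1.25·(-3.28)) / (0.125 + 1.25) = (-4.35)/1.375 = -174/55 ≈ -3.164.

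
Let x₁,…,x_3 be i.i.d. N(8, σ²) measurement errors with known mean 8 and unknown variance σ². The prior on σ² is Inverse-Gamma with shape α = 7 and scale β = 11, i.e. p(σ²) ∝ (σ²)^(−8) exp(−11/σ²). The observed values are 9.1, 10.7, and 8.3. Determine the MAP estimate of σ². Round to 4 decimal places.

σ̂²_MAP = 1.6100

Sum of squared deviations about the known mean: SS = (9.1−8)² + (10.7−8)² + (8.3−8)² = 8.59.
The Normal likelihood contributes (σ²)^(−n/2) exp(−SS/(2σ²)), so the posterior is Inverse-Gamma(α + n/2, β + SS/2) = Inverse-Gamma(8.5, 15.295).
The mode of Inverse-Gamma(a, b) is b/(a+1) = 15.295/9.5 ≈ 1.6100.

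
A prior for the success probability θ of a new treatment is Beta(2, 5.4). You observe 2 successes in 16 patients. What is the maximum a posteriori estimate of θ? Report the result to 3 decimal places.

Prior: Beta(2, 5.4).
Data: 2 successes in 16 trials. The binomial likelihood contributes θ^2(1−θ)^14, so the posterior is Beta(2+2, 5.4+14) = Beta(4, 19.4).
For Beta(a, b) with a, b > 1 the mode is (a−1)/(a+b−2) = 3/21.4 ≈ 0.140.

θ̂_MAP = 0.140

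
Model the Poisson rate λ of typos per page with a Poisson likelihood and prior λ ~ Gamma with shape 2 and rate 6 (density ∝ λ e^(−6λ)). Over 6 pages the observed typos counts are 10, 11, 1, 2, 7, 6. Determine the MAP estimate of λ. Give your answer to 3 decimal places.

λ̂_MAP = 3.167

Σxᵢ = 10+11+1+2+7+6 = 37, with n = 6.
Posterior ∝ λe^(−6λ) · λ^37e^(−6λ) = λ^38e^(−12λ), i.e. Gamma(shape=39, rate=12).
The mode of a Gamma(a, b) with a ≥ 1 (shape–rate) is (a−1)/b = 38/12 ≈ 3.167.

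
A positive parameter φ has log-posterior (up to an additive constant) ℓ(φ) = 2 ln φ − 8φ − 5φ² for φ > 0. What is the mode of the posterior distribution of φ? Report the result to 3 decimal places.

φ̂_MAP = 0.200

ℓ'(φ) = 2/φ − 8 − 10φ. Setting this to zero and multiplying by φ: 10φ² + 8φ − 2 = 0.
φ = (−8 + √(8² + 4·10·2)) / (2·10) = (−8 + √144) / 20 = (−8 + 12)/20 = 1/5.
ℓ''(φ) = −2/φ² − 10 < 0, confirming a maximum.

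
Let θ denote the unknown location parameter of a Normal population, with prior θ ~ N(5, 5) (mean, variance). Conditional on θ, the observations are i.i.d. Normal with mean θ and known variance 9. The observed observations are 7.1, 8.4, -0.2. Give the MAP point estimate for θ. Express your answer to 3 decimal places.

θ̂_MAP = 5.063

n = 3; x̄ = (7.1 + 8.4 + (-0.2))/3 = 15.3/3 = 5.1.
For a Normal prior and Normal likelihood with known variance, the posterior is Normal; its mode equals its mean, the precision-weighted average.
Prior precision 1/σ₀² = 1/5 = 0.2; data precision n/σ² = 3/9 = 1/3.
θ̂ = (0.2·5 + (1/3)·5.1) / (0.2 + 1/3) = 2.7/(8/15) = 5.0625 ≈ 5.063.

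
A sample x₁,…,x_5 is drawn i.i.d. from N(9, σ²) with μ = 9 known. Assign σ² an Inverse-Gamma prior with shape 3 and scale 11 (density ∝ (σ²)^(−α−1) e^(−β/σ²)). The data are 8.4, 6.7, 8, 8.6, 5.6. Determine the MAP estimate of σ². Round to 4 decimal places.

σ̂²_MAP = 3.1054

Sum of squared deviations about the known mean: SS = (8.4−9)² + (6.7−9)² + (8−9)² + (8.6−9)² + (5.6−9)² = 18.37.
The Normal likelihood contributes (σ²)^(−n/2) exp(−SS/(2σ²)), so the posterior is Inverse-Gamma(α + n/2, β + SS/2) = Inverse-Gamma(5.5, 20.185).
The mode of Inverse-Gamma(a, b) is b/(a+1) = 20.185/6.5 ≈ 3.1054.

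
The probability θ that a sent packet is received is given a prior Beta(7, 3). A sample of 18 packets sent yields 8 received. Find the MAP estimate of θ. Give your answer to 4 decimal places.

Prior: Beta(7, 3).
Data: 8 successes in 18 trials. The binomial likelihood contributes θ^8(1−θ)^10, so the posterior is Beta(7+8, 3+10) = Beta(15, 13).
For Beta(a, b) with a, b > 1 the mode is (a−1)/(a+b−2) = 14/26 ≈ 0.5385.

θ̂_MAP = 0.5385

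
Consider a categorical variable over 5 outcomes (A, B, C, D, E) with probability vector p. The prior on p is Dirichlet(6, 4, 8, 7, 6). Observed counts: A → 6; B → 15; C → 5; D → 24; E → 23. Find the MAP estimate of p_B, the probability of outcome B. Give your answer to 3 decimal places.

The posterior is Dirichlet(αᵢ + nᵢ) = Dirichlet(12, 19, 13, 31, 29).
For a Dirichlet(a₁,…,a_K) with all aᵢ > 1, the mode has j-th component (aⱼ − 1)/(Σaᵢ − K).
Here Σaᵢ = 104 and K = 5, so p_B = (19 − 1)/(104 − 5) = 18/99 ≈ 0.182.

MAP estimate of p_B = 0.182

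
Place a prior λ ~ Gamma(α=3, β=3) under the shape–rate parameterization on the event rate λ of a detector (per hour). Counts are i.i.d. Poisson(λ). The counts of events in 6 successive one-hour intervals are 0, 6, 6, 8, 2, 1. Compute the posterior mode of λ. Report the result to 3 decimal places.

λ̂_MAP = 2.778

Σxᵢ = 0+6+6+8+2+1 = 23, with n = 6.
Posterior ∝ λ^2e^(−3λ) · λ^23e^(−6λ) = λ^25e^(−9λ), i.e. Gamma(shape=26, rate=9).
The mode of a Gamma(a, b) with a ≥ 1 (shape–rate) is (a−1)/b = 25/9 ≈ 2.778.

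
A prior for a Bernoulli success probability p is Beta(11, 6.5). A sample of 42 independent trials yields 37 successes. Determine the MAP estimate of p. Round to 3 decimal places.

Prior: Beta(11, 6.5).
Data: 37 successes in 42 trials. The binomial likelihood contributes p^37(1−p)^5, so the posterior is Beta(11+37, 6.5+5) = Beta(48, 11.5).
For Beta(a, b) with a, b > 1 the mode is (a−1)/(a+b−2) = 47/57.5 ≈ 0.817.

p̂_MAP = 0.817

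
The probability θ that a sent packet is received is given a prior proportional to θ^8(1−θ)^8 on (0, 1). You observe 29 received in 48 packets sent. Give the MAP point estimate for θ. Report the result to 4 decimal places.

The prior density ∝ θ^8(1−θ)^8 is the kernel of Beta(9, 9).
Data: 29 successes in 48 trials. The binomial likelihood contributes θ^29(1−θ)^19, so the posterior is Beta(9+29, 9+19) = Beta(38, 28).
For Beta(a, b) with a, b > 1 the mode is (a−1)/(a+b−2) = 37/64 ≈ 0.5781.

θ̂_MAP = 0.5781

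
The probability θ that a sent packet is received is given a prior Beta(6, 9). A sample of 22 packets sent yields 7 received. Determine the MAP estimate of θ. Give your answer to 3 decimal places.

θ̂_MAP = 0.343

Prior: Beta(6, 9).
Data: 7 successes in 22 trials. The binomial likelihood contributes θ^7(1−θ)^15, so the posterior is Beta(6+7, 9+15) = Beta(13, 24).
For Beta(a, b) with a, b > 1 the mode is (a−1)/(a+b−2) = 12/35 ≈ 0.343.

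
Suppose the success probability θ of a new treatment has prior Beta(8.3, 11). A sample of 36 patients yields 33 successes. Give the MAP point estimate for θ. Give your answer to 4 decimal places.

Prior: Beta(8.3, 11).
Data: 33 successes in 36 trials. The binomial likelihood contributes θ^33(1−θ)^3, so the posterior is Beta(8.3+33, 11+3) = Beta(41.3, 14).
For Beta(a, b) with a, b > 1 the mode is (a−1)/(a+b−2) = 40.3/53.3 ≈ 0.7561.

θ̂_MAP = 0.7561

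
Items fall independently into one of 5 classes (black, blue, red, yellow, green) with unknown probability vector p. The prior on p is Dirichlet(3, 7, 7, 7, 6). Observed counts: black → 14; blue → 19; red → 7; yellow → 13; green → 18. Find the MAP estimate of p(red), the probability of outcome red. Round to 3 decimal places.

The posterior is Dirichlet(αᵢ + nᵢ) = Dirichlet(17, 26, 14, 20, 24).
For a Dirichlet(a₁,…,a_K) with all aᵢ > 1, the mode has j-th component (aⱼ − 1)/(Σaᵢ − K).
Here Σaᵢ = 101 and K = 5, so p(red) = (14 − 1)/(101 − 5) = 13/96 ≈ 0.135.

MAP estimate of p(red) = 0.135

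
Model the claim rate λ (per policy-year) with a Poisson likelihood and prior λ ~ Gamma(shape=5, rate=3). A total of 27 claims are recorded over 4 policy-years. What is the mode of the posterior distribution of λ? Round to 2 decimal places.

Σxᵢ = 27, n = 4.
Posterior ∝ λ^4e^(−3λ) · λ^27e^(−4λ) = λ^31e^(−7λ), i.e. Gamma(shape=32, rate=7).
The mode of a Gamma(a, b) with a ≥ 1 (shape–rate) is (a−1)/b = 31/7 ≈ 4.43.

λ̂_MAP = 4.43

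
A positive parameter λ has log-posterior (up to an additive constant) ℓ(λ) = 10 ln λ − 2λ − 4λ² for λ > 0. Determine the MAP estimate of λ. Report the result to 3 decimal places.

λ̂_MAP = 1.000

ℓ'(λ) = 10/λ − 2 − 8λ. Setting this to zero and multiplying by λ: 8λ² + 2λ − 10 = 0.
λ = (−2 + √(2² + 4·8·10)) / (2·8) = (−2 + √324) / 16 = (−2 + 18)/16 = 1.
ℓ''(λ) = −10/λ² − 8 < 0, confirming a maximum.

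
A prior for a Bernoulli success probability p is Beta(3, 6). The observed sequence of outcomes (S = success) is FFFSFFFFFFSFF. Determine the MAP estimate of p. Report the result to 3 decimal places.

Prior: Beta(3, 6).
Data: 2 successes in 13 trials (from the sequence). The binomial likelihood contributes p^2(1−p)^11, so the posterior is Beta(3+2, 6+11) = Beta(5, 17).
For Beta(a, b) with a, b > 1 the mode is (a−1)/(a+b−2) = 4/20 ≈ 0.200.

p̂_MAP = 0.200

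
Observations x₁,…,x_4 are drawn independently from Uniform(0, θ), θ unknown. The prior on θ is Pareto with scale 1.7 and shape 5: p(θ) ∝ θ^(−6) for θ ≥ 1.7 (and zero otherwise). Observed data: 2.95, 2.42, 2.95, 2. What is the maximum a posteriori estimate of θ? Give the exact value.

The Uniform(0, θ) likelihood is θ^(−n) for θ ≥ max(xᵢ), zero otherwise. Here max(xᵢ) = 2.95.
Posterior ∝ θ^(−6) · θ^(−4) = θ^(−10) on θ ≥ max(1.7, 2.95) = 2.95.
This density is strictly decreasing in θ, so the posterior mode lies at the lower boundary of the support.

θ̂_MAP = 2.95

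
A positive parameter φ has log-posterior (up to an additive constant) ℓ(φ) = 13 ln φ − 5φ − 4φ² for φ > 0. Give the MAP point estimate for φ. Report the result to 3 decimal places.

φ̂_MAP = 1.000

ℓ'(φ) = 13/φ − 5 − 8φ. Setting this to zero and multiplying by φ: 8φ² + 5φ − 13 = 0.
φ = (−5 + √(5² + 4·8·13)) / (2·8) = (−5 + √441) / 16 = (−5 + 21)/16 = 1.
ℓ''(φ) = −13/φ² − 8 < 0, confirming a maximum.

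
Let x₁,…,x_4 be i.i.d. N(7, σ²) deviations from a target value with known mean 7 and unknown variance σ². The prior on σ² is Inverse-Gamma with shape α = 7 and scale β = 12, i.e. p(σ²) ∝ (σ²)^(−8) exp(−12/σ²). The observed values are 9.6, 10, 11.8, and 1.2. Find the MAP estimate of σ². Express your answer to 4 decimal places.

σ̂²_MAP = 4.8220

Sum of squared deviations about the known mean: SS = (9.6−7)² + (10−7)² + (11.8−7)² + (1.2−7)² = 72.44.
The Normal likelihood contributes (σ²)^(−n/2) exp(−SS/(2σ²)), so the posterior is Inverse-Gamma(α + n/2, β + SS/2) = Inverse-Gamma(9, 48.22).
The mode of Inverse-Gamma(a, b) is b/(a+1) = 48.22/10 ≈ 4.8220.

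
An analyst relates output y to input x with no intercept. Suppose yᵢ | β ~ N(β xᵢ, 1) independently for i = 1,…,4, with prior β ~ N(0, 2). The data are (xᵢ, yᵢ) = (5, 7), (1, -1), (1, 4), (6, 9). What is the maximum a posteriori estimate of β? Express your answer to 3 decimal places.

β̂_MAP = 1.449

log p(β | y) = −Σ(yᵢ − βxᵢ)²/(2·1) − β²/(2·2) + const.
Setting the derivative to zero: Σxᵢ(yᵢ − βxᵢ)/1 − β/2 = 0, so β = Σxᵢyᵢ / (Σxᵢ² + σ²/τ²).
Σxᵢyᵢ = 5·7 + 1·(-1) + 1·4 + 6·9 = 92; Σxᵢ² = 63; σ²/τ² = 0.5.
β̂_MAP = 92 / (63 + 0.5) = 92/63.5 ≈ 1.449.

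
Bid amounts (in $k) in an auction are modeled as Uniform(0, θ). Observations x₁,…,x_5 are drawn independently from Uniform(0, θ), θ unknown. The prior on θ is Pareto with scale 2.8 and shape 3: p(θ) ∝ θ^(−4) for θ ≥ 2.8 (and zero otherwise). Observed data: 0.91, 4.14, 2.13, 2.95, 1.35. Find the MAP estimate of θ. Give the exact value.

The Uniform(0, θ) likelihood is θ^(−n) for θ ≥ max(xᵢ), zero otherwise. Here max(xᵢ) = 4.14.
Posterior ∝ θ^(−4) · θ^(−5) = θ^(−9) on θ ≥ max(2.8, 4.14) = 4.14.
This density is strictly decreasing in θ, so the posterior mode lies at the lower boundary of the support.

θ̂_MAP = 4.14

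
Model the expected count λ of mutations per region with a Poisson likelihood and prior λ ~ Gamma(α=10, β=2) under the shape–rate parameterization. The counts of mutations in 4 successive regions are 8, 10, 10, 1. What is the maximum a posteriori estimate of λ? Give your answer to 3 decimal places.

Σxᵢ = 8+10+10+1 = 29, with n = 4.
Posterior ∝ λ^9e^(−2λ) · λ^29e^(−4λ) = λ^38e^(−6λ), i.e. Gamma(shape=39, rate=6).
The mode of a Gamma(a, b) with a ≥ 1 (shape–rate) is (a−1)/b = 38/6 ≈ 6.333.

λ̂_MAP = 6.333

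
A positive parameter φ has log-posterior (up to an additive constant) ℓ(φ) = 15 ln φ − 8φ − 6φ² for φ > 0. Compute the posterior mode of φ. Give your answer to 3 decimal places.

φ̂_MAP = 0.833

ℓ'(φ) = 15/φ − 8 − 12φ. Setting this to zero and multiplying by φ: 12φ² + 8φ − 15 = 0.
φ = (−8 + √(8² + 4·12·15)) / (2·12) = (−8 + √784) / 24 = (−8 + 28)/24 = 5/6.
ℓ''(φ) = −15/φ² − 12 < 0, confirming a maximum.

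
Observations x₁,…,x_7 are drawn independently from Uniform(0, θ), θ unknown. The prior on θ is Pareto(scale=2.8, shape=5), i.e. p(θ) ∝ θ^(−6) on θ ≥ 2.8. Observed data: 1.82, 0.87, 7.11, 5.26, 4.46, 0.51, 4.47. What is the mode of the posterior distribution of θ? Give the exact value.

The Uniform(0, θ) likelihood is θ^(−n) for θ ≥ max(xᵢ), zero otherwise. Here max(xᵢ) = 7.11.
Posterior ∝ θ^(−6) · θ^(−7) = θ^(−13) on θ ≥ max(2.8, 7.11) = 7.11.
This density is strictly decreasing in θ, so the posterior mode lies at the lower boundary of the support.

θ̂_MAP = 7.11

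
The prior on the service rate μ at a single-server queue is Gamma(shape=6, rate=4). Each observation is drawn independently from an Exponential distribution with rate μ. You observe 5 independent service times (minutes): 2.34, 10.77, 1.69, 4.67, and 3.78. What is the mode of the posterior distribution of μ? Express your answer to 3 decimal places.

μ̂_MAP = 0.367

The Exponential(rate=μ) likelihood is ∝ μ^n e^(−μΣtᵢ). Here n = 5 and Σtᵢ = 2.34 + 10.77 + 1.69 + 4.67 + 3.78 = 23.25.
Posterior ∝ μ^5e^(−4μ) · μ^5e^(−23.25μ) = μ^10e^(−27.25μ), i.e. Gamma(11, 27.25).
Mode = (a−1)/b = 10/27.25 ≈ 0.367.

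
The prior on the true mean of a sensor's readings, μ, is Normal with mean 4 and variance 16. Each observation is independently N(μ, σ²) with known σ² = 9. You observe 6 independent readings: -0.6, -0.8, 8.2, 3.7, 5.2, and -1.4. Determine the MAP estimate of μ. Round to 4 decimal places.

n = 6; x̄ = ((-0.6) + (-0.8) + 8.2 + 3.7 + 5.2 + (-1.4))/6 = 14.3/6 = 143/60 ≈ 2.3833.
For a Normal prior and Normal likelihood with known variance, the posterior is Normal; its mode equals its mean, the precision-weighted average.
Prior precision 1/σ₀² = 1/16 = 0.0625; data precision n/σ² = 6/9 = 2/3.
μ̂ = (0.0625·4 + (2/3)·(143/60)) / (0.0625 + 2/3) = (331/180)/(35/48) = 1324/525 ≈ 2.5219.

μ̂_MAP = 2.5219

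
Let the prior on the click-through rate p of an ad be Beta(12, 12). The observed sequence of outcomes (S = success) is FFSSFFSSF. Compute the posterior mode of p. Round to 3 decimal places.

Prior: Beta(12, 12).
Data: 4 successes in 9 trials (from the sequence). The binomial likelihood contributes p^4(1−p)^5, so the posterior is Beta(12+4, 12+5) = Beta(16, 17).
For Beta(a, b) with a, b > 1 the mode is (a−1)/(a+b−2) = 15/31 ≈ 0.484.

p̂_MAP = 0.484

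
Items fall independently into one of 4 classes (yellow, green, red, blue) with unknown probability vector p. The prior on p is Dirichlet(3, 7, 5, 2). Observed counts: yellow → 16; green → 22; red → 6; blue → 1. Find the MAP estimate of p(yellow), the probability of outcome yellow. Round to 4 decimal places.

The posterior is Dirichlet(αᵢ + nᵢ) = Dirichlet(19, 29, 11, 3).
For a Dirichlet(a₁,…,a_K) with all aᵢ > 1, the mode has j-th component (aⱼ − 1)/(Σaᵢ − K).
Here Σaᵢ = 62 and K = 4, so p(yellow) = (19 − 1)/(62 − 4) = 18/58 ≈ 0.3103.

MAP estimate of p(yellow) = 0.3103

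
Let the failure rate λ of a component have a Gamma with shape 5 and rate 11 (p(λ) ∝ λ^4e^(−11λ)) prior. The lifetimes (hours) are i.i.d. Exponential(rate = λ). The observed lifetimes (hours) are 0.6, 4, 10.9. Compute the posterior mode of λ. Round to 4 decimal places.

The Exponential(rate=λ) likelihood is ∝ λ^n e^(−λΣtᵢ). Here n = 3 and Σtᵢ = 0.6 + 4 + 10.9 = 15.5.
Posterior ∝ λ^4e^(−11λ) · λ^3e^(−15.5λ) = λ^7e^(−26.5λ), i.e. Gamma(8, 26.5).
Mode = (a−1)/b = 7/26.5 ≈ 0.2642.

λ̂_MAP = 0.2642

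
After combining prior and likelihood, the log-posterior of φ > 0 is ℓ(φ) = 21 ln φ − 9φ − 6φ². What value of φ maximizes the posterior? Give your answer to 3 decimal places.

φ̂_MAP = 1.000

ℓ'(φ) = 21/φ − 9 − 12φ. Setting this to zero and multiplying by φ: 12φ² + 9φ − 21 = 0.
φ = (−9 + √(9² + 4·12·21)) / (2·12) = (−9 + √1089) / 24 = (−9 + 33)/24 = 1.
ℓ''(φ) = −21/φ² − 12 < 0, confirming a maximum.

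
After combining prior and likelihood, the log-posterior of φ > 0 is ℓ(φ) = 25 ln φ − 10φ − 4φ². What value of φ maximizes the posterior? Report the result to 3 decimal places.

φ̂_MAP = 1.250

ℓ'(φ) = 25/φ − 10 − 8φ. Setting this to zero and multiplying by φ: 8φ² + 10φ − 25 = 0.
φ = (−10 + √(10² + 4·8·25)) / (2·8) = (−10 + √900) / 16 = (−10 + 30)/16 = 5/4.
ℓ''(φ) = −25/φ² − 8 < 0, confirming a maximum.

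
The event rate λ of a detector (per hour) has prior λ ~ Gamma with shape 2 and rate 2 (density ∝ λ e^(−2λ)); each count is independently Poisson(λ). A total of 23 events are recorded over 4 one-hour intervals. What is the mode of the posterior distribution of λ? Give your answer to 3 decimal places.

Σxᵢ = 23, n = 4.
Posterior ∝ λe^(−2λ) · λ^23e^(−4λ) = λ^24e^(−6λ), i.e. Gamma(shape=25, rate=6).
The mode of a Gamma(a, b) with a ≥ 1 (shape–rate) is (a−1)/b = 24/6 ≈ 4.000.

λ̂_MAP = 4.000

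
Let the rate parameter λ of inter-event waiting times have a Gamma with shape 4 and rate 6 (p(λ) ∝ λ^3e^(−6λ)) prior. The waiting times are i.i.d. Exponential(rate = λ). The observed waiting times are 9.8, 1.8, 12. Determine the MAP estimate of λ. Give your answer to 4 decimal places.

The Exponential(rate=λ) likelihood is ∝ λ^n e^(−λΣtᵢ). Here n = 3 and Σtᵢ = 9.8 + 1.8 + 12 = 23.6.
Posterior ∝ λ^3e^(−6λ) · λ^3e^(−23.6λ) = λ^6e^(−29.6λ), i.e. Gamma(7, 29.6).
Mode = (a−1)/b = 6/29.6 ≈ 0.2027.

λ̂_MAP = 0.2027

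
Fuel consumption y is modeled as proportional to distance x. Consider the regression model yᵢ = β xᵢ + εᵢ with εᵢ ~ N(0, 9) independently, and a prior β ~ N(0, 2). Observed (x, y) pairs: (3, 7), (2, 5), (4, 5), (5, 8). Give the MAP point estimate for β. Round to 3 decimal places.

β̂_MAP = 1.556

log p(β | y) = −Σ(yᵢ − βxᵢ)²/(2·9) − β²/(2·2) + const.
Setting the derivative to zero: Σxᵢ(yᵢ − βxᵢ)/9 − β/2 = 0, so β = Σxᵢyᵢ / (Σxᵢ² + σ²/τ²).
Σxᵢyᵢ = 3·7 + 2·5 + 4·5 + 5·8 = 91; Σxᵢ² = 54; σ²/τ² = 4.5.
β̂_MAP = 91 / (54 + 4.5) = 91/58.5 ≈ 1.556.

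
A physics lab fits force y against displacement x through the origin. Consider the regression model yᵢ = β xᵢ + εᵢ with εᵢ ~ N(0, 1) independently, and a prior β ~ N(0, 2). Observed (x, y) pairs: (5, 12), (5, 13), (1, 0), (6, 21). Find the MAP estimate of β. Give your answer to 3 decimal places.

β̂_MAP = 2.869

log p(β | y) = −Σ(yᵢ − βxᵢ)²/(2·1) − β²/(2·2) + const.
Setting the derivative to zero: Σxᵢ(yᵢ − βxᵢ)/1 − β/2 = 0, so β = Σxᵢyᵢ / (Σxᵢ² + σ²/τ²).
Σxᵢyᵢ = 5·12 + 5·13 + 1·0 + 6·21 = 251; Σxᵢ² = 87; σ²/τ² = 0.5.
β̂_MAP = 251 / (87 + 0.5) = 251/87.5 ≈ 2.869.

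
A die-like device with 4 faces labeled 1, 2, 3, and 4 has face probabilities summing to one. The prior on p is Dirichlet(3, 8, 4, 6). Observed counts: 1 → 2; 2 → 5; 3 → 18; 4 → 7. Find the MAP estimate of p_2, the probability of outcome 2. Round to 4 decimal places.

The posterior is Dirichlet(αᵢ + nᵢ) = Dirichlet(5, 13, 22, 13).
For a Dirichlet(a₁,…,a_K) with all aᵢ > 1, the mode has j-th component (aⱼ − 1)/(Σaᵢ − K).
Here Σaᵢ = 53 and K = 4, so p_2 = (13 − 1)/(53 − 4) = 12/49 ≈ 0.2449.

MAP estimate: 0.2449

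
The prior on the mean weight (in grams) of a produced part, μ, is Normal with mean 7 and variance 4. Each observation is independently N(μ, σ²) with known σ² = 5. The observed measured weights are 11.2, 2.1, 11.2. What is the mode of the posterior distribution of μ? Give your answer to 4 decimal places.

n = 3; x̄ = (11.2 + 2.1 + 11.2)/3 = 24.5/3 = 49/6 ≈ 8.1667.
For a Normal prior and Normal likelihood with known variance, the posterior is Normal; its mode equals its mean, the precision-weighted average.
Prior precision 1/σ₀² = 1/4 = 0.25; data precision n/σ² = 3/5 = 0.6.
μ̂ = (0.25·7 + 0.6·(49/6)) / (0.25 + 0.6) = 6.65/0.85 = 133/17 ≈ 7.8235.

μ̂_MAP = 7.8235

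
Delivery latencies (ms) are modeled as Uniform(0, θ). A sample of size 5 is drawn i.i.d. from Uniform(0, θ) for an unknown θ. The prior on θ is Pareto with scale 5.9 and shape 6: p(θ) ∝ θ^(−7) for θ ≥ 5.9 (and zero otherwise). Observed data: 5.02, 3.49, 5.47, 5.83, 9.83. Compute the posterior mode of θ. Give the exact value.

θ̂_MAP = 9.83

The Uniform(0, θ) likelihood is θ^(−n) for θ ≥ max(xᵢ), zero otherwise. Here max(xᵢ) = 9.83.
Posterior ∝ θ^(−7) · θ^(−5) = θ^(−12) on θ ≥ max(5.9, 9.83) = 9.83.
This density is strictly decreasing in θ, so the posterior mode lies at the lower boundary of the support.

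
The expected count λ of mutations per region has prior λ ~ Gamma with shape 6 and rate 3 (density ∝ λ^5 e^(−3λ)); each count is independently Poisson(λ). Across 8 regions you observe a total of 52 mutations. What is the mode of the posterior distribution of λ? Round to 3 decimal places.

Σxᵢ = 52, n = 8.
Posterior ∝ λ^5e^(−3λ) · λ^52e^(−8λ) = λ^57e^(−11λ), i.e. Gamma(shape=58, rate=11).
The mode of a Gamma(a, b) with a ≥ 1 (shape–rate) is (a−1)/b = 57/11 ≈ 5.182.

λ̂_MAP = 5.182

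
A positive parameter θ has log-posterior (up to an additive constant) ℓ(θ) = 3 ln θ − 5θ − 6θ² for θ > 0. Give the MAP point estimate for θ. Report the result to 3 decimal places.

θ̂_MAP = 0.333

ℓ'(θ) = 3/θ − 5 − 12θ. Setting this to zero and multiplying by θ: 12θ² + 5θ − 3 = 0.
θ = (−5 + √(5² + 4·12·3)) / (2·12) = (−5 + √169) / 24 = (−5 + 13)/24 = 1/3.
ℓ''(θ) = −3/θ² − 12 < 0, confirming a maximum.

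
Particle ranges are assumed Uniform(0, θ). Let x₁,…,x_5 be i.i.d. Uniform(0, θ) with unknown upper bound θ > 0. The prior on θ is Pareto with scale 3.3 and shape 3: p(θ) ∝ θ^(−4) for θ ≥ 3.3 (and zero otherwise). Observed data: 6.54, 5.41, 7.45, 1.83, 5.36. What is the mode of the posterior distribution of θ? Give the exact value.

θ̂_MAP = 7.45

The Uniform(0, θ) likelihood is θ^(−n) for θ ≥ max(xᵢ), zero otherwise. Here max(xᵢ) = 7.45.
Posterior ∝ θ^(−4) · θ^(−5) = θ^(−9) on θ ≥ max(3.3, 7.45) = 7.45.
This density is strictly decreasing in θ, so the posterior mode lies at the lower boundary of the support.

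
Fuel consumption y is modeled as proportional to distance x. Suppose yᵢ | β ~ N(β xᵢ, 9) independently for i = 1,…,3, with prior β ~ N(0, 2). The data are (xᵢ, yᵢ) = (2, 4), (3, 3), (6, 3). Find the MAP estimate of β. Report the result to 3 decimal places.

β̂_MAP = 0.654

log p(β | y) = −Σ(yᵢ − βxᵢ)²/(2·9) − β²/(2·2) + const.
Setting the derivative to zero: Σxᵢ(yᵢ − βxᵢ)/9 − β/2 = 0, so β = Σxᵢyᵢ / (Σxᵢ² + σ²/τ²).
Σxᵢyᵢ = 2·4 + 3·3 + 6·3 = 35; Σxᵢ² = 49; σ²/τ² = 4.5.
β̂_MAP = 35 / (49 + 4.5) = 35/53.5 ≈ 0.654.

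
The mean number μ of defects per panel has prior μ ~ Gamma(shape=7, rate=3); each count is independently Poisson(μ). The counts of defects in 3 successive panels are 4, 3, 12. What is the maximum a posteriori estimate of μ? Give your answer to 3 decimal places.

Σxᵢ = 4+3+12 = 19, with n = 3.
Posterior ∝ μ^6e^(−3μ) · μ^19e^(−3μ) = μ^25e^(−6μ), i.e. Gamma(shape=26, rate=6).
The mode of a Gamma(a, b) with a ≥ 1 (shape–rate) is (a−1)/b = 25/6 ≈ 4.167.

μ̂_MAP = 4.167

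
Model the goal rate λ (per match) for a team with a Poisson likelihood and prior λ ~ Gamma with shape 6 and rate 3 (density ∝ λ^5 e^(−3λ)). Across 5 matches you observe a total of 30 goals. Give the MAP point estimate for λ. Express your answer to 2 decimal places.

λ̂_MAP = 4.38

Σxᵢ = 30, n = 5.
Posterior ∝ λ^5e^(−3λ) · λ^30e^(−5λ) = λ^35e^(−8λ), i.e. Gamma(shape=36, rate=8).
The mode of a Gamma(a, b) with a ≥ 1 (shape–rate) is (a−1)/b = 35/8 ≈ 4.38.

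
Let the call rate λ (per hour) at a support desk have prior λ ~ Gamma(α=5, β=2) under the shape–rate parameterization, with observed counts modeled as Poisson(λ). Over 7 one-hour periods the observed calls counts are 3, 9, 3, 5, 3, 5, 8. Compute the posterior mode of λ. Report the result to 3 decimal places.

λ̂_MAP = 4.444

Σxᵢ = 3+9+3+5+3+5+8 = 36, with n = 7.
Posterior ∝ λ^4e^(−2λ) · λ^36e^(−7λ) = λ^40e^(−9λ), i.e. Gamma(shape=41, rate=9).
The mode of a Gamma(a, b) with a ≥ 1 (shape–rate) is (a−1)/b = 40/9 ≈ 4.444.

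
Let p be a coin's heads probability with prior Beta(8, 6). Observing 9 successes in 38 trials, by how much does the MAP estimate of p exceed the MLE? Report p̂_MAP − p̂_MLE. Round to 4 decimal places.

MAP − MLE = 0.0832

Posterior is Beta(17, 35); MAP = (17−1)/(52−2) = 16/50 ≈ 0.32000.
MLE ignores the prior: p̂_MLE = k/n = 9/38 ≈ 0.23684.
Difference = 16/50 − 9/38 = 79/950 ≈ 0.0832.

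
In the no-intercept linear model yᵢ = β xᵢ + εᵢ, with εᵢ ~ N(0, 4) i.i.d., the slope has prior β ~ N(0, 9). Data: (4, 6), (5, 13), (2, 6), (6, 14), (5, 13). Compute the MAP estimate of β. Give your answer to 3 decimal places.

β̂_MAP = 2.349

log p(β | y) = −Σ(yᵢ − βxᵢ)²/(2·4) − β²/(2·9) + const.
Setting the derivative to zero: Σxᵢ(yᵢ − βxᵢ)/4 − β/9 = 0, so β = Σxᵢyᵢ / (Σxᵢ² + σ²/τ²).
Σxᵢyᵢ = 4·6 + 5·13 + 2·6 + 6·14 + 5·13 = 250; Σxᵢ² = 106; σ²/τ² = 4/9.
β̂_MAP = 250 / (106 + 4/9) = 250/(958/9) = 1125/479 ≈ 2.349.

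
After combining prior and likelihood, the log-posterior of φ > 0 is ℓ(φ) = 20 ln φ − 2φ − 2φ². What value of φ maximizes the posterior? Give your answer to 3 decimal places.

φ̂_MAP = 2.000

ℓ'(φ) = 20/φ − 2 − 4φ. Setting this to zero and multiplying by φ: 4φ² + 2φ − 20 = 0.
φ = (−2 + √(2² + 4·4·20)) / (2·4) = (−2 + √324) / 8 = (−2 + 18)/8 = 2.
ℓ''(φ) = −20/φ² − 4 < 0, confirming a maximum.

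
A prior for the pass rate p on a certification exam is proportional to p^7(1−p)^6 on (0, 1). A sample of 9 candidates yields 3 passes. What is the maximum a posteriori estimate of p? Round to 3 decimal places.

p̂_MAP = 0.455

The prior density ∝ p^7(1−p)^6 is the kernel of Beta(8, 7).
Data: 3 successes in 9 trials. The binomial likelihood contributes p^3(1−p)^6, so the posterior is Beta(8+3, 7+6) = Beta(11, 13).
For Beta(a, b) with a, b > 1 the mode is (a−1)/(a+b−2) = 10/22 ≈ 0.455.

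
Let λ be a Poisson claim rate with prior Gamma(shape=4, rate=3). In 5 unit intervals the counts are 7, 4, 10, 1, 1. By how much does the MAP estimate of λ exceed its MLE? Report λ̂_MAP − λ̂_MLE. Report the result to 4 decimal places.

MAP − MLE = -1.3500

Σxᵢ = 23. Posterior is Gamma(27, 8); MAP = (27−1)/8 = 26/8 ≈ 3.25000.
MLE = x̄ = 23/5 ≈ 4.60000.
Difference = 26/8 − 23/5 = -27/20 ≈ -1.3500.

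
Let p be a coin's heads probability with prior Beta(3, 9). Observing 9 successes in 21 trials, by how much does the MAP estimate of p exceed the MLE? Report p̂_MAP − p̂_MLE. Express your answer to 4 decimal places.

Posterior is Beta(12, 21); MAP = (12−1)/(33−2) = 11/31 ≈ 0.35484.
MLE ignores the prior: p̂_MLE = k/n = 9/21 ≈ 0.42857.
Difference = 11/31 − 9/21 = -16/217 ≈ -0.0737.

MAP − MLE = -0.0737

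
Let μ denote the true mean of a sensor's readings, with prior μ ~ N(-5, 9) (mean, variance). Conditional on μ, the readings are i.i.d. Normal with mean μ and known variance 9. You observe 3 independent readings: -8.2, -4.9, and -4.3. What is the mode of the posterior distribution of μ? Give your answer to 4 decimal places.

μ̂_MAP = -5.6000

n = 3; x̄ = ((-8.2) + (-4.9) + (-4.3))/3 = -17.4/3 = -5.8.
For a Normal prior and Normal likelihood with known variance, the posterior is Normal; its mode equals its mean, the precision-weighted average.
Prior precision 1/σ₀² = 1/9; data precision n/σ² = 3/9 = 1/3.
μ̂ = ((1/9)·(-5) + (1/3)·(-5.8)) / (1/9 + 1/3) = (-112/45)/(4/9) = -5.6000.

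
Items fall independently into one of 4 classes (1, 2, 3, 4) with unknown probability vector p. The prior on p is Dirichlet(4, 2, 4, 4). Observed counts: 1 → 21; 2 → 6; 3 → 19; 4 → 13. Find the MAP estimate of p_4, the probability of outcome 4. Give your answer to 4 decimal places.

The posterior is Dirichlet(αᵢ + nᵢ) = Dirichlet(25, 8, 23, 17).
For a Dirichlet(a₁,…,a_K) with all aᵢ > 1, the mode has j-th component (aⱼ − 1)/(Σaᵢ − K).
Here Σaᵢ = 73 and K = 4, so p_4 = (17 − 1)/(73 − 4) = 16/69 ≈ 0.2319.

MAP estimate: 0.2319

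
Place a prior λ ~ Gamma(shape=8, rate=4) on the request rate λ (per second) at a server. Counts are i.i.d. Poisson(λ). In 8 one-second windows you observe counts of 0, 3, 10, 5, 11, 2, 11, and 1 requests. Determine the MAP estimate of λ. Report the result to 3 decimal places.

Σxᵢ = 0+3+10+5+11+2+11+1 = 43, with n = 8.
Posterior ∝ λ^7e^(−4λ) · λ^43e^(−8λ) = λ^50e^(−12λ), i.e. Gamma(shape=51, rate=12).
The mode of a Gamma(a, b) with a ≥ 1 (shape–rate) is (a−1)/b = 50/12 ≈ 4.167.

λ̂_MAP = 4.167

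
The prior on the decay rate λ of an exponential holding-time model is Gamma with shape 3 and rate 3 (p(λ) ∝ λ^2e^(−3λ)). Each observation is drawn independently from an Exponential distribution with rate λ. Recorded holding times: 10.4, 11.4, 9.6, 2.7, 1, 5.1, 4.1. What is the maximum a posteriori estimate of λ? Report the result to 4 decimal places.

λ̂_MAP = 0.1903

The Exponential(rate=λ) likelihood is ∝ λ^n e^(−λΣtᵢ). Here n = 7 and Σtᵢ = 10.4 + 11.4 + 9.6 + 2.7 + 1 + 5.1 + 4.1 = 44.3.
Posterior ∝ λ^2e^(−3λ) · λ^7e^(−44.3λ) = λ^9e^(−47.3λ), i.e. Gamma(10, 47.3).
Mode = (a−1)/b = 9/47.3 ≈ 0.1903.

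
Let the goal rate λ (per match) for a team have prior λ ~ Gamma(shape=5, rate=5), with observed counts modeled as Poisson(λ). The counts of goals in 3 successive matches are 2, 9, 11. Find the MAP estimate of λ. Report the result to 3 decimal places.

λ̂_MAP = 3.250

Σxᵢ = 2+9+11 = 22, with n = 3.
Posterior ∝ λ^4e^(−5λ) · λ^22e^(−3λ) = λ^26e^(−8λ), i.e. Gamma(shape=27, rate=8).
The mode of a Gamma(a, b) with a ≥ 1 (shape–rate) is (a−1)/b = 26/8 ≈ 3.250.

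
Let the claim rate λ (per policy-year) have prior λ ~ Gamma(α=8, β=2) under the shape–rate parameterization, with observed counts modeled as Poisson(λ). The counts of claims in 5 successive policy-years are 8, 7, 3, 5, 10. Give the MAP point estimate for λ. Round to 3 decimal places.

Σxᵢ = 8+7+3+5+10 = 33, with n = 5.
Posterior ∝ λ^7e^(−2λ) · λ^33e^(−5λ) = λ^40e^(−7λ), i.e. Gamma(shape=41, rate=7).
The mode of a Gamma(a, b) with a ≥ 1 (shape–rate) is (a−1)/b = 40/7 ≈ 5.714.

λ̂_MAP = 5.714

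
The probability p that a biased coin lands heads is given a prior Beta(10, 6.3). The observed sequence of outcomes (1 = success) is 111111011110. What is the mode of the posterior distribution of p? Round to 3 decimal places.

p̂_MAP = 0.722

Prior: Beta(10, 6.3).
Data: 10 successes in 12 trials (from the sequence). The binomial likelihood contributes p^10(1−p)^2, so the posterior is Beta(10+10, 6.3+2) = Beta(20, 8.3).
For Beta(a, b) with a, b > 1 the mode is (a−1)/(a+b−2) = 19/26.3 ≈ 0.722.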